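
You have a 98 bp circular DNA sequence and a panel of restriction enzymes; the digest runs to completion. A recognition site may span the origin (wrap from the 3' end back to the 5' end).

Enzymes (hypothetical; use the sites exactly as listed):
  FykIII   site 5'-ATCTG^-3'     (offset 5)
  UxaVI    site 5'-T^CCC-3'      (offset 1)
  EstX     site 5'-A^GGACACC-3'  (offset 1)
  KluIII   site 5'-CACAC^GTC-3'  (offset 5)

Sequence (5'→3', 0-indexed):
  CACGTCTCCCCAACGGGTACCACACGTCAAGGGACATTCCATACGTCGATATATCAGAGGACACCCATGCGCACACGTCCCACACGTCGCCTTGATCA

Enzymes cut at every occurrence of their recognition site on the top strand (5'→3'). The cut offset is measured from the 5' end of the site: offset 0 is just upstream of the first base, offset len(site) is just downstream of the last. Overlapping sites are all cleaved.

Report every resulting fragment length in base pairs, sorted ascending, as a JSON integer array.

Site scan:
  FykIII (ATCTG, off=5): no sites
  UxaVI (TCCC, off=1): starts [6, 77] → cuts [7, 78]
  EstX (AGGACACC, off=1): starts [57] → cuts [58]
  KluIII (CACACGTC, off=5): starts [20, 71, 80, 96] → cuts [3, 25, 76, 85]

Pooled cuts: [3, 7, 25, 58, 76, 78, 85]

Fragments:
  3→7: 4 bp
  7→25: 18 bp
  25→58: 33 bp
  58→76: 18 bp
  76→78: 2 bp
  78→85: 7 bp
  85→3 (wrap): 98-85+3 = 16 bp

[2,4,7,16,18,18,33]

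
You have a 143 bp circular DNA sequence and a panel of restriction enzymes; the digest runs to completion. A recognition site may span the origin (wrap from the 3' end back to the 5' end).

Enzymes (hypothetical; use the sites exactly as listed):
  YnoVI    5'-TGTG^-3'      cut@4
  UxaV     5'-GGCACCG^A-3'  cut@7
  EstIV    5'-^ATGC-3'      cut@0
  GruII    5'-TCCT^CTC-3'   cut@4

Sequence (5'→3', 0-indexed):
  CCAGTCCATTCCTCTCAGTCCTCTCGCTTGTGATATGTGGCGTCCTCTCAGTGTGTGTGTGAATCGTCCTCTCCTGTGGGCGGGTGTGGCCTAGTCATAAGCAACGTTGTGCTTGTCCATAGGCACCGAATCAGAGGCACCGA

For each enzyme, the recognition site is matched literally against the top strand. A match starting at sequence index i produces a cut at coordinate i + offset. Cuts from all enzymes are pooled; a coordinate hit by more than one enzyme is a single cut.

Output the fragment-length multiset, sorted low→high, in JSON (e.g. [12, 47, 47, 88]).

[2,2,2,7,7,8,9,9,9,10,10,14,14,17,23]

Per-enzyme occurrences:
  YnoVI (TGTG, off=4): starts [28, 35, 51, 53, 55, 57, 74, 84, 107] → cuts [32, 39, 55, 57, 59, 61, 78, 88, 111]
  UxaV (GGCACCGA, off=7): starts [121, 135] → cuts [128, 142]
  EstIV (ATGC, off=0): no sites
  GruII (TCCTCTC, off=4): starts [9, 18, 42, 66] → cuts [13, 22, 46, 70]

Pooled cuts: [13, 22, 32, 39, 46, 55, 57, 59, 61, 70, 78, 88, 111, 128, 142]

Fragments:
  13→22: 9 bp
  22→32: 10 bp
  32→39: 7 bp
  39→46: 7 bp
  46→55: 9 bp
  55→57: 2 bp
  57→59: 2 bp
  59→61: 2 bp
  61→70: 9 bp
  70→78: 8 bp
  78→88: 10 bp
  88→111: 23 bp
  111→128: 17 bp
  128→142: 14 bp
  142→13 (wrap): 143-142+13 = 14 bp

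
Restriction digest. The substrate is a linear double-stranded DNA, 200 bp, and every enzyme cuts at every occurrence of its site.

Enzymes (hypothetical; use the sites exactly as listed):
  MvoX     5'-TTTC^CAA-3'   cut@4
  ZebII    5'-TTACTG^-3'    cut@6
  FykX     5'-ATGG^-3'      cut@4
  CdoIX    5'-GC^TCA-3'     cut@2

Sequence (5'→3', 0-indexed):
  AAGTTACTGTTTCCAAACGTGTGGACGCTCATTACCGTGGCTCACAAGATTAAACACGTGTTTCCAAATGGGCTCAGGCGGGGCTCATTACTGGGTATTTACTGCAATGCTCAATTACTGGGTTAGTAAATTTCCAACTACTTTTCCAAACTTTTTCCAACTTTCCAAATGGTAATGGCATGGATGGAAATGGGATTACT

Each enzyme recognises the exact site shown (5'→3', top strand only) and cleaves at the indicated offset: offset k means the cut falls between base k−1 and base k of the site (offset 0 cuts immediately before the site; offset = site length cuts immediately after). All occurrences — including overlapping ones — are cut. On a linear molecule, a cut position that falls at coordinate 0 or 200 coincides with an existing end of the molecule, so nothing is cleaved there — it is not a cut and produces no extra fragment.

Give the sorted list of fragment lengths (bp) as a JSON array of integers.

[2,4,4,5,6,6,6,7,7,7,8,9,9,10,11,11,11,12,13,14,15,23]

Scan for sites:
  MvoX TTTCCAA/4: at [9, 60, 130, 142, 153, 161] ⇒ [13, 64, 134, 146, 157, 165]
  ZebII TTACTG/6: at [3, 87, 98, 114] ⇒ [9, 93, 104, 120]
  FykX ATGG/4: at [67, 168, 174, 179, 183, 189] ⇒ [71, 172, 178, 183, 187, 193]
  CdoIX GCTCA/2: at [26, 39, 71, 82, 108] ⇒ [28, 41, 73, 84, 110]

All cut coordinates (distinct, sorted): [9, 13, 28, 41, 64, 71, 73, 84, 93, 104, 110, 120, 134, 146, 157, 165, 172, 178, 183, 187, 193]

Fragment lengths:
  [0,9): 9 bp
  [9,13): 4 bp
  [13,28): 15 bp
  [28,41): 13 bp
  [41,64): 23 bp
  [64,71): 7 bp
  [71,73): 2 bp
  [73,84): 11 bp
  [84,93): 9 bp
  [93,104): 11 bp
  [104,110): 6 bp
  [110,120): 10 bp
  [120,134): 14 bp
  [134,146): 12 bp
  [146,157): 11 bp
  [157,165): 8 bp
  [165,172): 7 bp
  [172,178): 6 bp
  [178,183): 5 bp
  [183,187): 4 bp
  [187,193): 6 bp
  [193,200): 7 bp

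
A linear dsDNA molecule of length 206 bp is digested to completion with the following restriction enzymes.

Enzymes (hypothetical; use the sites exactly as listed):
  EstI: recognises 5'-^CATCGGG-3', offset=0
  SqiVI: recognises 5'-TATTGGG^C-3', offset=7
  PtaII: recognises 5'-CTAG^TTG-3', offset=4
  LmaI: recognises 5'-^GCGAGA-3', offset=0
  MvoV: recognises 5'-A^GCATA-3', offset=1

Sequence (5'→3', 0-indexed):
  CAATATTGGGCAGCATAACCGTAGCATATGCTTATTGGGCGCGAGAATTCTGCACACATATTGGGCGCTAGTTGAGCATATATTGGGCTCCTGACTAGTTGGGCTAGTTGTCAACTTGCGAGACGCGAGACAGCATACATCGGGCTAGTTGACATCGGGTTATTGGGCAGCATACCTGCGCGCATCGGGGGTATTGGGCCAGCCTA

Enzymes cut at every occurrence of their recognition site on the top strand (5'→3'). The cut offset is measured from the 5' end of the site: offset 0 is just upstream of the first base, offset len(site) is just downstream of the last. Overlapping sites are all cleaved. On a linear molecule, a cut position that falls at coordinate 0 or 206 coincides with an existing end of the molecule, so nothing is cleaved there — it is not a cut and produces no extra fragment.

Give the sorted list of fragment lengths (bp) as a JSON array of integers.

[1,2,2,4,4,5,6,7,8,8,9,10,10,11,11,11,12,13,15,16,16,25]

Scan for sites:
  EstI (CATCGGG, off=0): starts [137, 152, 182] → cuts [137, 152, 182]
  SqiVI (TATTGGGC, off=7): starts [3, 32, 58, 80, 160, 191] → cuts [10, 39, 65, 87, 167, 198]
  PtaII (CTAGTTG, off=4): starts [67, 94, 103, 144] → cuts [71, 98, 107, 148]
  LmaI (GCGAGA, off=0): starts [40, 117, 124] → cuts [40, 117, 124]
  MvoV (AGCATA, off=1): starts [11, 22, 74, 131, 168] → cuts [12, 23, 75, 132, 169]

All cut coordinates (distinct, sorted): [10, 12, 23, 39, 40, 65, 71, 75, 87, 98, 107, 117, 124, 132, 137, 148, 152, 167, 169, 182, 198]

Fragment lengths:
  [0,10): 10 bp
  [10,12): 2 bp
  [12,23): 11 bp
  [23,39): 16 bp
  [39,40): 1 bp
  [40,65): 25 bp
  [65,71): 6 bp
  [71,75): 4 bp
  [75,87): 12 bp
  [87,98): 11 bp
  [98,107): 9 bp
  [107,117): 10 bp
  [117,124): 7 bp
  [124,132): 8 bp
  [132,137): 5 bp
  [137,148): 11 bp
  [148,152): 4 bp
  [152,167): 15 bp
  [167,169): 2 bp
  [169,182): 13 bp
  [182,198): 16 bp
  [198,206): 8 bp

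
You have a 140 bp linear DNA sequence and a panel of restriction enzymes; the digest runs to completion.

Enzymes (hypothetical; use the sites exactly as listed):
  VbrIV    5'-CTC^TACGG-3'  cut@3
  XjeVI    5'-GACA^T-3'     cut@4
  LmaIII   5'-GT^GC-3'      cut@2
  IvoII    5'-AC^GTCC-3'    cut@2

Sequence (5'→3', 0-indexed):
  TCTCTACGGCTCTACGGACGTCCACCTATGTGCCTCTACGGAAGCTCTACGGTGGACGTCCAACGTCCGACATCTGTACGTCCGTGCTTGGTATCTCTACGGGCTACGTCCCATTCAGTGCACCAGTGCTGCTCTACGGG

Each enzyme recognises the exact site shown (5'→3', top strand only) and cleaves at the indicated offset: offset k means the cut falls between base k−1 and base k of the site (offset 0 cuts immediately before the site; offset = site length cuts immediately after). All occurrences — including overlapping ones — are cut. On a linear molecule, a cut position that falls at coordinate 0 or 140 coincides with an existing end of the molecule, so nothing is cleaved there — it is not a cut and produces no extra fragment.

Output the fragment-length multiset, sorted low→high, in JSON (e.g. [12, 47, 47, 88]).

Site scan:
  VbrIV CTCTACGG/3: at [1, 9, 33, 44, 94, 131] ⇒ [4, 12, 36, 47, 97, 134]
  XjeVI GACAT/4: at [68] ⇒ [72]
  LmaIII GTGC/2: at [29, 83, 117, 125] ⇒ [31, 85, 119, 127]
  IvoII ACGTCC/2: at [17, 55, 62, 77, 105] ⇒ [19, 57, 64, 79, 107]

All cut coordinates (distinct, sorted): [4, 12, 19, 31, 36, 47, 57, 64, 72, 79, 85, 97, 107, 119, 127, 134]

Fragments:
  [0,4): 4 bp
  [4,12): 8 bp
  [12,19): 7 bp
  [19,31): 12 bp
  [31,36): 5 bp
  [36,47): 11 bp
  [47,57): 10 bp
  [57,64): 7 bp
  [64,72): 8 bp
  [72,79): 7 bp
  [79,85): 6 bp
  [85,97): 12 bp
  [97,107): 10 bp
  [107,119): 12 bp
  [119,127): 8 bp
  [127,134): 7 bp
  [134,140): 6 bp

[4,5,6,6,7,7,7,7,8,8,8,10,10,11,12,12,12]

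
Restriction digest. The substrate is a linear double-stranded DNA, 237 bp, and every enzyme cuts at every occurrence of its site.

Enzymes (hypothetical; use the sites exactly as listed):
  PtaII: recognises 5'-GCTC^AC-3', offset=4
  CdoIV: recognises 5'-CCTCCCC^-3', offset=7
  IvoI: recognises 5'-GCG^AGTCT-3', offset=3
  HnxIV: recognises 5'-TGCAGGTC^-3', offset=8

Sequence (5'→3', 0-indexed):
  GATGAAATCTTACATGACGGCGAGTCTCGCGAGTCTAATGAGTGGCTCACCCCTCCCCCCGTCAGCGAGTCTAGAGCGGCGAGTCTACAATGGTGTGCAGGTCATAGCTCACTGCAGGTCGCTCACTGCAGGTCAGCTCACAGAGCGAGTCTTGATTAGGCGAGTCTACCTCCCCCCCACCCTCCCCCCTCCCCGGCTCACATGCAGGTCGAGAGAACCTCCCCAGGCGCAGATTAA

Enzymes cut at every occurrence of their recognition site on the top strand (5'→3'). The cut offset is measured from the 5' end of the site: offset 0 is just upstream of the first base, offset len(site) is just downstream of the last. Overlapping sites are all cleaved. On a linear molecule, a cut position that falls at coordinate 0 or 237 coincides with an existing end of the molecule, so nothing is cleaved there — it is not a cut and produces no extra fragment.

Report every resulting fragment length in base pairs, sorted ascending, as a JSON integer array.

Per-enzyme occurrences:
  PtaII GCTCAC/4: at [44, 106, 120, 135, 195] ⇒ [48, 110, 124, 139, 199]
  CdoIV CCTCCCC/7: at [51, 168, 180, 187, 217] ⇒ [58, 175, 187, 194, 224]
  IvoI GCGAGTCT/3: at [19, 28, 64, 78, 144, 159] ⇒ [22, 31, 67, 81, 147, 162]
  HnxIV TGCAGGTC/8: at [95, 112, 126, 202] ⇒ [103, 120, 134, 210]

Pooled cuts: [22, 31, 48, 58, 67, 81, 103, 110, 120, 124, 134, 139, 147, 162, 175, 187, 194, 199, 210, 224]

Fragment lengths:
  [0,22): 22 bp
  [22,31): 9 bp
  [31,48): 17 bp
  [48,58): 10 bp
  [58,67): 9 bp
  [67,81): 14 bp
  [81,103): 22 bp
  [103,110): 7 bp
  [110,120): 10 bp
  [120,124): 4 bp
  [124,134): 10 bp
  [134,139): 5 bp
  [139,147): 8 bp
  [147,162): 15 bp
  [162,175): 13 bp
  [175,187): 12 bp
  [187,194): 7 bp
  [194,199): 5 bp
  [199,210): 11 bp
  [210,224): 14 bp
  [224,237): 13 bp

[4,5,5,7,7,8,9,9,10,10,10,11,12,13,13,14,14,15,17,22,22]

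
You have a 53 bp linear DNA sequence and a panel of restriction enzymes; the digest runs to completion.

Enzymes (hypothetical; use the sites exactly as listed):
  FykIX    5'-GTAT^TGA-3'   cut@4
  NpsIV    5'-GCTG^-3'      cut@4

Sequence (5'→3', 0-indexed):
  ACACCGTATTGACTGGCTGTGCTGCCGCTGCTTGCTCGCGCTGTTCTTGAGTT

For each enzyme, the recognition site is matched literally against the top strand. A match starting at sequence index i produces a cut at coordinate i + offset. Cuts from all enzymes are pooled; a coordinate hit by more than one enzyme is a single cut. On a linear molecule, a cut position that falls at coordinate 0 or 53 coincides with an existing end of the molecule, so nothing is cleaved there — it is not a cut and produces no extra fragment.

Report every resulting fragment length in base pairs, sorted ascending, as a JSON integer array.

Per-enzyme occurrences:
  FykIX GTATTGA/4: at [5] ⇒ [9]
  NpsIV GCTG/4: at [15, 20, 26, 39] ⇒ [19, 24, 30, 43]

All cut coordinates (distinct, sorted): [9, 19, 24, 30, 43]

Fragments:
  [0,9): 9 bp
  [9,19): 10 bp
  [19,24): 5 bp
  [24,30): 6 bp
  [30,43): 13 bp
  [43,53): 10 bp

[5,6,9,10,10,13]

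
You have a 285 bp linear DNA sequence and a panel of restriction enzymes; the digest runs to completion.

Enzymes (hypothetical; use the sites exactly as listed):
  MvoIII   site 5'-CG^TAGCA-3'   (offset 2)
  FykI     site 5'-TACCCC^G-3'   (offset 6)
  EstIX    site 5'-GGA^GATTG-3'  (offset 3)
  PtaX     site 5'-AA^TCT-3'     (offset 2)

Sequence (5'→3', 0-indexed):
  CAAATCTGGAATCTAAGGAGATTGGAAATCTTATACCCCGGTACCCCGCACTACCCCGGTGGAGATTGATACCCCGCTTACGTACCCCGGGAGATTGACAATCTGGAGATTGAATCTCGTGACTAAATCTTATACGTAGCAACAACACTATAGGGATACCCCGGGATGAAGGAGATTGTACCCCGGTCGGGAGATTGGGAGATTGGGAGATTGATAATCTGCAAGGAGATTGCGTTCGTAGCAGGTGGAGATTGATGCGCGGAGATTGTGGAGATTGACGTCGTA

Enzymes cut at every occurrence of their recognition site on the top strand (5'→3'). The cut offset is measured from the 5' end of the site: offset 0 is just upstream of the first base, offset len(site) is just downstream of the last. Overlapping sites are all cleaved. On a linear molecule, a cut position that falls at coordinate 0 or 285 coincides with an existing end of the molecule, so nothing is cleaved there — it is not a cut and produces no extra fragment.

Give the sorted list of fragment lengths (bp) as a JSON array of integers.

[4,4,6,6,7,7,8,8,8,8,8,9,9,9,9,9,10,10,11,11,11,11,11,12,13,13,13,14,26]

Per-enzyme occurrences:
  MvoIII (CGTAGCA, off=2): starts [134, 236] → cuts [136, 238]
  FykI (TACCCCG, off=6): starts [33, 41, 51, 69, 82, 156, 178] → cuts [39, 47, 57, 75, 88, 162, 184]
  EstIX (GGAGATTG, off=3): starts [16, 60, 89, 104, 170, 189, 197, 205, 224, 246, 260, 269] → cuts [19, 63, 92, 107, 173, 192, 200, 208, 227, 249, 263, 272]
  PtaX (AATCT, off=2): starts [2, 9, 26, 99, 112, 125, 215] → cuts [4, 11, 28, 101, 114, 127, 217]

All cut coordinates (distinct, sorted): [4, 11, 19, 28, 39, 47, 57, 63, 75, 88, 92, 101, 107, 114, 127, 136, 162, 173, 184, 192, 200, 208, 217, 227, 238, 249, 263, 272]

Fragments:
  [0,4): 4 bp
  [4,11): 7 bp
  [11,19): 8 bp
  [19,28): 9 bp
  [28,39): 11 bp
  [39,47): 8 bp
  [47,57): 10 bp
  [57,63): 6 bp
  [63,75): 12 bp
  [75,88): 13 bp
  [88,92): 4 bp
  [92,101): 9 bp
  [101,107): 6 bp
  [107,114): 7 bp
  [114,127): 13 bp
  [127,136): 9 bp
  [136,162): 26 bp
  [162,173): 11 bp
  [173,184): 11 bp
  [184,192): 8 bp
  [192,200): 8 bp
  [200,208): 8 bp
  [208,217): 9 bp
  [217,227): 10 bp
  [227,238): 11 bp
  [238,249): 11 bp
  [249,263): 14 bp
  [263,272): 9 bp
  [272,285): 13 bp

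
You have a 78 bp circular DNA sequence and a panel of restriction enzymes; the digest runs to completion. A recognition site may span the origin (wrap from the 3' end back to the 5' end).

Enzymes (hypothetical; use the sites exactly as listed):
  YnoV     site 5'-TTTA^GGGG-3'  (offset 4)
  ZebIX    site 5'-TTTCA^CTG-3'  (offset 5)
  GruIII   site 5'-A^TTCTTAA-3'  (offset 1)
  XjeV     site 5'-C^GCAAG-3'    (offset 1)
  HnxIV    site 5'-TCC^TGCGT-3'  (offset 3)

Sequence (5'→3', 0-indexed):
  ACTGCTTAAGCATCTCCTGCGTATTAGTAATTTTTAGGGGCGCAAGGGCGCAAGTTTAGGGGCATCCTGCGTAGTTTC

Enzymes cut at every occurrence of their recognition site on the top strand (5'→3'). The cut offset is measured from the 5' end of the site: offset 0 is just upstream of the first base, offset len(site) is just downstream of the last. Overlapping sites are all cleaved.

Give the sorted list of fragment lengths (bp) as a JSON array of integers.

[5,8,9,9,12,16,19]

Scan for sites:
  YnoV (TTTAGGGG, off=4): starts [32, 54] → cuts [36, 58]
  ZebIX (TTTCACTG, off=5): starts [74] → cuts [1]
  GruIII (ATTCTTAA, off=1): no sites
  XjeV (CGCAAG, off=1): starts [40, 48] → cuts [41, 49]
  HnxIV (TCCTGCGT, off=3): starts [14, 64] → cuts [17, 67]

All cut coordinates (distinct, sorted): [1, 17, 36, 41, 49, 58, 67]

Fragment lengths:
  1→17: 16 bp
  17→36: 19 bp
  36→41: 5 bp
  41→49: 8 bp
  49→58: 9 bp
  58→67: 9 bp
  67→1 (wrap): 78-67+1 = 12 bp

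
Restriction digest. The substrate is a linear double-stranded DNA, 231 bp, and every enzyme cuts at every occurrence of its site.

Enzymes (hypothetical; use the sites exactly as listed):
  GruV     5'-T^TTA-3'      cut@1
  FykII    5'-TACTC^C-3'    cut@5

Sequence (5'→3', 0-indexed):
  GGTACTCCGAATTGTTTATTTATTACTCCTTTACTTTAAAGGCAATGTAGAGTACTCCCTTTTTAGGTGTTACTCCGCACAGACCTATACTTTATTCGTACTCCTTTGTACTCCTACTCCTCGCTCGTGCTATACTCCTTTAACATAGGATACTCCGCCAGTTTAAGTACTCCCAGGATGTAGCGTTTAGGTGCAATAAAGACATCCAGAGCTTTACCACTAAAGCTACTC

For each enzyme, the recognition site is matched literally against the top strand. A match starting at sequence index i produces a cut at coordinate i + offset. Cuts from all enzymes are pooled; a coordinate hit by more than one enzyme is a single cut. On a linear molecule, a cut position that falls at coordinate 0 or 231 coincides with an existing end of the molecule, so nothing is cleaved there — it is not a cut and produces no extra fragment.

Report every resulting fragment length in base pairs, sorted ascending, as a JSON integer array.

Scan for sites:
  GruV (TTTA, off=1): starts [14, 18, 29, 34, 61, 90, 138, 161, 185, 212] → cuts [15, 19, 30, 35, 62, 91, 139, 162, 186, 213]
  FykII (TACTCC, off=5): starts [2, 23, 52, 70, 98, 108, 114, 132, 150, 167] → cuts [7, 28, 57, 75, 103, 113, 119, 137, 155, 172]

Pooled cuts: [7, 15, 19, 28, 30, 35, 57, 62, 75, 91, 103, 113, 119, 137, 139, 155, 162, 172, 186, 213]

Fragments:
  [0,7): 7 bp
  [7,15): 8 bp
  [15,19): 4 bp
  [19,28): 9 bp
  [28,30): 2 bp
  [30,35): 5 bp
  [35,57): 22 bp
  [57,62): 5 bp
  [62,75): 13 bp
  [75,91): 16 bp
  [91,103): 12 bp
  [103,113): 10 bp
  [113,119): 6 bp
  [119,137): 18 bp
  [137,139): 2 bp
  [139,155): 16 bp
  [155,162): 7 bp
  [162,172): 10 bp
  [172,186): 14 bp
  [186,213): 27 bp
  [213,231): 18 bp

[2,2,4,5,5,6,7,7,8,9,10,10,12,13,14,16,16,18,18,22,27]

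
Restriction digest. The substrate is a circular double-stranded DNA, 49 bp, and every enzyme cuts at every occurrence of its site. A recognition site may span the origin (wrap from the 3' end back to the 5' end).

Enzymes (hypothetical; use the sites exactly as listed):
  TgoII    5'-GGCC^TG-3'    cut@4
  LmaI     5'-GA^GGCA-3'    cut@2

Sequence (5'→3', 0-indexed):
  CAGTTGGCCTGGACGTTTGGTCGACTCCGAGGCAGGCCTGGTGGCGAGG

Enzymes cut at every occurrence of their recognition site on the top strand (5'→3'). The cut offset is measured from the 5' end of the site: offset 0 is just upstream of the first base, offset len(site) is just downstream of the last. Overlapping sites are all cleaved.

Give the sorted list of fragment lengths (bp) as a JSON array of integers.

Per-enzyme occurrences:
  TgoII (GGCCTG, off=4): starts [5, 34] → cuts [9, 38]
  LmaI (GAGGCA, off=2): starts [28, 45] → cuts [30, 47]

Pooled cuts: [9, 30, 38, 47]

Fragments:
  9→30: 21 bp
  30→38: 8 bp
  38→47: 9 bp
  47→9 (wrap): 49-47+9 = 11 bp

[8,9,11,21]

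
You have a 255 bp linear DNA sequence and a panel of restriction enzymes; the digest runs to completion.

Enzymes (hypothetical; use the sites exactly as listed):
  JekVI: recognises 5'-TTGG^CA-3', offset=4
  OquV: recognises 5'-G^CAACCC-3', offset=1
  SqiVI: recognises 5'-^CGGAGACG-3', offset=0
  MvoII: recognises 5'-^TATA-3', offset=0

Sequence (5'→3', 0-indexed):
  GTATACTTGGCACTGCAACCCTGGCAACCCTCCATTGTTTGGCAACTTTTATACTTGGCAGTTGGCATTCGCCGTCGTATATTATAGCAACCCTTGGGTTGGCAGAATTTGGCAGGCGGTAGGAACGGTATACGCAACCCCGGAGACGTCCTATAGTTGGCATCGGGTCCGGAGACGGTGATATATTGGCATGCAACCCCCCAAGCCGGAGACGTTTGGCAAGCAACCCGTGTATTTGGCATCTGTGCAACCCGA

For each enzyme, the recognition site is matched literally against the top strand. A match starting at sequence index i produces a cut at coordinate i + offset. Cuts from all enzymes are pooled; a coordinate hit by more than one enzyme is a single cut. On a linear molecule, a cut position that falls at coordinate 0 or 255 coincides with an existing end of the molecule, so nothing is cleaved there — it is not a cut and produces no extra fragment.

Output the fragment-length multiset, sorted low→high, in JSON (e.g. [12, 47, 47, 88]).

[1,4,4,5,5,5,6,6,7,7,8,8,8,9,9,9,9,9,10,11,12,12,13,13,15,16,16,18]

Scan for sites:
  JekVI (TTGGCA, off=4): starts [6, 38, 54, 61, 98, 108, 156, 185, 215, 235] → cuts [10, 42, 58, 65, 102, 112, 160, 189, 219, 239]
  OquV (GCAACCC, off=1): starts [14, 23, 86, 133, 192, 222, 246] → cuts [15, 24, 87, 134, 193, 223, 247]
  SqiVI (CGGAGACG, off=0): starts [140, 169, 206] → cuts [140, 169, 206]
  MvoII (TATA, off=0): starts [1, 49, 77, 82, 128, 151, 181] → cuts [1, 49, 77, 82, 128, 151, 181]

All cut coordinates (distinct, sorted): [1, 10, 15, 24, 42, 49, 58, 65, 77, 82, 87, 102, 112, 128, 134, 140, 151, 160, 169, 181, 189, 193, 206, 219, 223, 239, 247]

Fragment lengths:
  [0,1): 1 bp
  [1,10): 9 bp
  [10,15): 5 bp
  [15,24): 9 bp
  [24,42): 18 bp
  [42,49): 7 bp
  [49,58): 9 bp
  [58,65): 7 bp
  [65,77): 12 bp
  [77,82): 5 bp
  [82,87): 5 bp
  [87,102): 15 bp
  [102,112): 10 bp
  [112,128): 16 bp
  [128,134): 6 bp
  [134,140): 6 bp
  [140,151): 11 bp
  [151,160): 9 bp
  [160,169): 9 bp
  [169,181): 12 bp
  [181,189): 8 bp
  [189,193): 4 bp
  [193,206): 13 bp
  [206,219): 13 bp
  [219,223): 4 bp
  [223,239): 16 bp
  [239,247): 8 bp
  [247,255): 8 bp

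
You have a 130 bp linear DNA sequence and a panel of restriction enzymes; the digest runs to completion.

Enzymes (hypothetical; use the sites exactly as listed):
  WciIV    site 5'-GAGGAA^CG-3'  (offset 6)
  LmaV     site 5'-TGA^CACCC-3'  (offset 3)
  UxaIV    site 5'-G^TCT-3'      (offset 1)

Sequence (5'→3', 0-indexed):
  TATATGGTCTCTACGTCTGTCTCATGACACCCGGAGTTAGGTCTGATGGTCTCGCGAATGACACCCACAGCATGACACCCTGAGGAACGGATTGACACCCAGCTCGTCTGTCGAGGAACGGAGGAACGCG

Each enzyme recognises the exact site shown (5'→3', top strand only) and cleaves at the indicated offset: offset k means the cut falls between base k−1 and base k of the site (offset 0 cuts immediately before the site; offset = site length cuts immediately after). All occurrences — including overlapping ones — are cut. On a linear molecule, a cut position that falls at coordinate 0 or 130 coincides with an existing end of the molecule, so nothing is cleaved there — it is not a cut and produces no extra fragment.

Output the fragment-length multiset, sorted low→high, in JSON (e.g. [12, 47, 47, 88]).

[4,4,7,8,8,8,8,8,11,12,12,12,14,14]

Per-enzyme occurrences:
  WciIV GAGGAACG/6: at [81, 112, 120] ⇒ [87, 118, 126]
  LmaV TGACACCC/3: at [24, 58, 72, 92] ⇒ [27, 61, 75, 95]
  UxaIV GTCT/1: at [6, 14, 18, 40, 48, 105] ⇒ [7, 15, 19, 41, 49, 106]

All cut coordinates (distinct, sorted): [7, 15, 19, 27, 41, 49, 61, 75, 87, 95, 106, 118, 126]

Fragment lengths:
  [0,7): 7 bp
  [7,15): 8 bp
  [15,19): 4 bp
  [19,27): 8 bp
  [27,41): 14 bp
  [41,49): 8 bp
  [49,61): 12 bp
  [61,75): 14 bp
  [75,87): 12 bp
  [87,95): 8 bp
  [95,106): 11 bp
  [106,118): 12 bp
  [118,126): 8 bp
  [126,130): 4 bp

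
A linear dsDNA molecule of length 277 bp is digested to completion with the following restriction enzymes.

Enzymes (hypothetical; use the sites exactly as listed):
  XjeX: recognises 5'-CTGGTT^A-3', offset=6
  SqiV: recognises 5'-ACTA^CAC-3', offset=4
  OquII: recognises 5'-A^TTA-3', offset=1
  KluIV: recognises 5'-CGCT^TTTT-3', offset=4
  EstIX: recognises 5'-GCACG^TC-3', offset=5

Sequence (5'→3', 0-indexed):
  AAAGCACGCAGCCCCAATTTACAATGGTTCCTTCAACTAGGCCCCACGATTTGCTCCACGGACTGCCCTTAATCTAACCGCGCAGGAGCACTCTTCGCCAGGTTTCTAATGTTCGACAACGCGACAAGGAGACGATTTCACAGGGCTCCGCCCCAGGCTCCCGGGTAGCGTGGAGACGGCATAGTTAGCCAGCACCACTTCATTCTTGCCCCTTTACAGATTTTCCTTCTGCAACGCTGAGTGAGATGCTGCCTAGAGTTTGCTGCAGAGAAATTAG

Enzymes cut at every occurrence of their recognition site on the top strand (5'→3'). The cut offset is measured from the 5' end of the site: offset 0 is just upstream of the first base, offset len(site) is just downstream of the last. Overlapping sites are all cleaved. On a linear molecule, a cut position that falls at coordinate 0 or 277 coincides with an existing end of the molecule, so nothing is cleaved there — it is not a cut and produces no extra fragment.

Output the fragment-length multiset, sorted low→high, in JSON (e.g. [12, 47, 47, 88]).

[4,273]

Scan for sites:
  XjeX (CTGGTTA, off=6): no sites
  SqiV (ACTACAC, off=4): no sites
  OquII ATTA/1: at [272] ⇒ [273]
  KluIV (CGCTTTTT, off=4): no sites
  EstIX (GCACGTC, off=5): no sites

All cut coordinates (distinct, sorted): [273]

Fragments:
  [0,273): 273 bp
  [273,277): 4 bp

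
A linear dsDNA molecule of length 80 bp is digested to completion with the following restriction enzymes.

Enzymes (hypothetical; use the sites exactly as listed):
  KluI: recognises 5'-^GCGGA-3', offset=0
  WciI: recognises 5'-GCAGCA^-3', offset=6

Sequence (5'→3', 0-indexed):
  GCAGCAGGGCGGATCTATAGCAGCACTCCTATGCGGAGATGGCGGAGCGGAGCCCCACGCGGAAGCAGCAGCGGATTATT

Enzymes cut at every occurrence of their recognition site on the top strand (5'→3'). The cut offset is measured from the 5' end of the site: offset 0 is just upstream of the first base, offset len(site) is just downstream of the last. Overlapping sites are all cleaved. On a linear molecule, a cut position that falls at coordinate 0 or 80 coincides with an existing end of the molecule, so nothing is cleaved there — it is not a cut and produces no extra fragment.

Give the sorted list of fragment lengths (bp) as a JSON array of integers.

[2,5,6,7,9,10,12,12,17]

Per-enzyme occurrences:
  KluI (GCGGA, off=0): starts [8, 32, 41, 46, 58, 70] → cuts [8, 32, 41, 46, 58, 70]
  WciI (GCAGCA, off=6): starts [0, 19, 64] → cuts [6, 25, 70]

All cut coordinates (distinct, sorted): [6, 8, 25, 32, 41, 46, 58, 70]

Fragment lengths:
  [0,6): 6 bp
  [6,8): 2 bp
  [8,25): 17 bp
  [25,32): 7 bp
  [32,41): 9 bp
  [41,46): 5 bp
  [46,58): 12 bp
  [58,70): 12 bp
  [70,80): 10 bp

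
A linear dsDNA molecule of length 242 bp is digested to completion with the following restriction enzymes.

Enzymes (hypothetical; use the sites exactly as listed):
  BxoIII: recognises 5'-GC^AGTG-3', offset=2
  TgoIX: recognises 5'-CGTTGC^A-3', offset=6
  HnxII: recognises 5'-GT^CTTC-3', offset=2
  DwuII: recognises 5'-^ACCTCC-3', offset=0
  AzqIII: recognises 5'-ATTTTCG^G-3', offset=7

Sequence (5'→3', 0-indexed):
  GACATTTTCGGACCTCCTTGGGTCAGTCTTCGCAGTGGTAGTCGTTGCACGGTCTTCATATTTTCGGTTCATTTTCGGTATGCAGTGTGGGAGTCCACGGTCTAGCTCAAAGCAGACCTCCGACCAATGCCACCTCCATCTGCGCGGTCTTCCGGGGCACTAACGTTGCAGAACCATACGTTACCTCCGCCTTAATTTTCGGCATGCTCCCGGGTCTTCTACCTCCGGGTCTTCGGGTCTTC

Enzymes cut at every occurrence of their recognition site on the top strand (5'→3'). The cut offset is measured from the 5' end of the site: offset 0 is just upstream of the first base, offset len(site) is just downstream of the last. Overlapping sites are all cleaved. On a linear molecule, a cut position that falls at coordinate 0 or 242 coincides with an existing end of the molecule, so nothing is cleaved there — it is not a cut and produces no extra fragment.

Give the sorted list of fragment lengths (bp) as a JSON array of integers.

Scan for sites:
  BxoIII GCAGTG/2: at [31, 81] ⇒ [33, 83]
  TgoIX CGTTGCA/6: at [42, 163] ⇒ [48, 169]
  HnxII GTCTTC/2: at [25, 51, 146, 213, 228, 236] ⇒ [27, 53, 148, 215, 230, 238]
  DwuII ACCTCC/0: at [11, 115, 131, 182, 220] ⇒ [11, 115, 131, 182, 220]
  AzqIII ATTTTCGG/7: at [3, 59, 70, 194] ⇒ [10, 66, 77, 201]

All cut coordinates (distinct, sorted): [10, 11, 27, 33, 48, 53, 66, 77, 83, 115, 131, 148, 169, 182, 201, 215, 220, 230, 238]

Fragment lengths:
  [0,10): 10 bp
  [10,11): 1 bp
  [11,27): 16 bp
  [27,33): 6 bp
  [33,48): 15 bp
  [48,53): 5 bp
  [53,66): 13 bp
  [66,77): 11 bp
  [77,83): 6 bp
  [83,115): 32 bp
  [115,131): 16 bp
  [131,148): 17 bp
  [148,169): 21 bp
  [169,182): 13 bp
  [182,201): 19 bp
  [201,215): 14 bp
  [215,220): 5 bp
  [220,230): 10 bp
  [230,238): 8 bp
  [238,242): 4 bp

[1,4,5,5,6,6,8,10,10,11,13,13,14,15,16,16,17,19,21,32]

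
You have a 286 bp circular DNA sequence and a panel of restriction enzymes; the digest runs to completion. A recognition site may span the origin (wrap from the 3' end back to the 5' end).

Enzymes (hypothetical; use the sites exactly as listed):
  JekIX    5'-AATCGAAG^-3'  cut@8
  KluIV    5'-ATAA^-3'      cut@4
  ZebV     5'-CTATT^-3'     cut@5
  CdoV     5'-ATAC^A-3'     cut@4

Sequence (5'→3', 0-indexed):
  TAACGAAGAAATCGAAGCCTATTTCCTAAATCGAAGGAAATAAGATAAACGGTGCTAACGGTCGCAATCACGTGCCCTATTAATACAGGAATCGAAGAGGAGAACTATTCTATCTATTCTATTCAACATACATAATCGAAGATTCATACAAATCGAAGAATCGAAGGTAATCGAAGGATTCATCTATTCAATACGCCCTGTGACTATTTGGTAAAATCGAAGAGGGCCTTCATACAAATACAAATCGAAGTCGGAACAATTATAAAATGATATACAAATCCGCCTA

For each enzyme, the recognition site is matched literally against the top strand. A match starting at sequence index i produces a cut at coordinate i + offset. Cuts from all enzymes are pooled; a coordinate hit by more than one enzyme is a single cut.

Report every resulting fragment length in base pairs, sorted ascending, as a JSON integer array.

[4,5,5,5,6,6,6,7,8,8,8,9,9,9,10,10,11,12,12,13,13,14,14,14,15,20,33]

Per-enzyme occurrences:
  JekIX (AATCGAAG, off=8): starts [9, 28, 89, 133, 150, 158, 168, 214, 242] → cuts [17, 36, 97, 141, 158, 166, 176, 222, 250]
  KluIV (ATAA, off=4): starts [39, 44, 131, 261, 285] → cuts [3, 43, 48, 135, 265]
  ZebV (CTATT, off=5): starts [18, 76, 104, 113, 118, 183, 203] → cuts [23, 81, 109, 118, 123, 188, 208]
  CdoV (ATACA, off=4): starts [82, 127, 145, 231, 237, 271] → cuts [86, 131, 149, 235, 241, 275]

Pooled cuts: [3, 17, 23, 36, 43, 48, 81, 86, 97, 109, 118, 123, 131, 135, 141, 149, 158, 166, 176, 188, 208, 222, 235, 241, 250, 265, 275]

Fragment lengths:
  3→17: 14 bp
  17→23: 6 bp
  23→36: 13 bp
  36→43: 7 bp
  43→48: 5 bp
  48→81: 33 bp
  81→86: 5 bp
  86→97: 11 bp
  97→109: 12 bp
  109→118: 9 bp
  118→123: 5 bp
  123→131: 8 bp
  131→135: 4 bp
  135→141: 6 bp
  141→149: 8 bp
  149→158: 9 bp
  158→166: 8 bp
  166→176: 10 bp
  176→188: 12 bp
  188→208: 20 bp
  208→222: 14 bp
  222→235: 13 bp
  235→241: 6 bp
  241→250: 9 bp
  250→265: 15 bp
  265→275: 10 bp
  275→3 (wrap): 286-275+3 = 14 bp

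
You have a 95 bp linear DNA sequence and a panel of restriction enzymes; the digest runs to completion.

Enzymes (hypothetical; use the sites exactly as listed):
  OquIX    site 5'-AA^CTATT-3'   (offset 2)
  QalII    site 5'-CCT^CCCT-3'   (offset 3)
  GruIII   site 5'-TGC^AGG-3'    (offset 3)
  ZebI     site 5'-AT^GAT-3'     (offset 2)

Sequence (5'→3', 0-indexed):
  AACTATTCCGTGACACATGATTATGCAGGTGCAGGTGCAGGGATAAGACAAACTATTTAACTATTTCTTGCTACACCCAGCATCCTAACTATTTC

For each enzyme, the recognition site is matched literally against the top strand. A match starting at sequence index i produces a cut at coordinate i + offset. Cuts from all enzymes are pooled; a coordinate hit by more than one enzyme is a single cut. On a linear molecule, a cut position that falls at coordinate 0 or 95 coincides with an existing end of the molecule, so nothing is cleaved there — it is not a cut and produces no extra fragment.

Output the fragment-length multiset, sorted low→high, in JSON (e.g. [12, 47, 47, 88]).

Scan for sites:
  OquIX AACTATT/2: at [0, 50, 58, 86] ⇒ [2, 52, 60, 88]
  QalII (CCTCCCT, off=3): no sites
  GruIII TGCAGG/3: at [23, 29, 35] ⇒ [26, 32, 38]
  ZebI ATGAT/2: at [16] ⇒ [18]

Pooled cuts: [2, 18, 26, 32, 38, 52, 60, 88]

Fragments:
  [0,2): 2 bp
  [2,18): 16 bp
  [18,26): 8 bp
  [26,32): 6 bp
  [32,38): 6 bp
  [38,52): 14 bp
  [52,60): 8 bp
  [60,88): 28 bp
  [88,95): 7 bp

[2,6,6,7,8,8,14,16,28]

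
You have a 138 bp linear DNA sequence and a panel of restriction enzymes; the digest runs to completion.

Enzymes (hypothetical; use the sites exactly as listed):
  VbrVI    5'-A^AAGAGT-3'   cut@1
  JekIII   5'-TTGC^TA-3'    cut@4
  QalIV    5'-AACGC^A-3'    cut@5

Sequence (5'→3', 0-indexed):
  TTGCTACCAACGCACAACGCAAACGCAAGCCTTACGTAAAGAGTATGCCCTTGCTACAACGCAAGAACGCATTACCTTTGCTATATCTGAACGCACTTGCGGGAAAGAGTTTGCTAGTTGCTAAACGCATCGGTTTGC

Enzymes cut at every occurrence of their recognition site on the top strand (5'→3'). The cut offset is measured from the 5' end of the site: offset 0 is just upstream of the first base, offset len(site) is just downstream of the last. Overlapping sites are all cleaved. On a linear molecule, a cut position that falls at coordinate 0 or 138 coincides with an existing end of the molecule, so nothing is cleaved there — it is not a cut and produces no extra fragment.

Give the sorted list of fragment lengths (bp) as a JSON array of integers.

Site scan:
  VbrVI AAAGAGT/1: at [37, 103] ⇒ [38, 104]
  JekIII TTGCTA/4: at [0, 50, 77, 110, 117] ⇒ [4, 54, 81, 114, 121]
  QalIV AACGCA/5: at [8, 15, 21, 57, 65, 89, 123] ⇒ [13, 20, 26, 62, 70, 94, 128]

All cut coordinates (distinct, sorted): [4, 13, 20, 26, 38, 54, 62, 70, 81, 94, 104, 114, 121, 128]

Fragments:
  [0,4): 4 bp
  [4,13): 9 bp
  [13,20): 7 bp
  [20,26): 6 bp
  [26,38): 12 bp
  [38,54): 16 bp
  [54,62): 8 bp
  [62,70): 8 bp
  [70,81): 11 bp
  [81,94): 13 bp
  [94,104): 10 bp
  [104,114): 10 bp
  [114,121): 7 bp
  [121,128): 7 bp
  [128,138): 10 bp

[4,6,7,7,7,8,8,9,10,10,10,11,12,13,16]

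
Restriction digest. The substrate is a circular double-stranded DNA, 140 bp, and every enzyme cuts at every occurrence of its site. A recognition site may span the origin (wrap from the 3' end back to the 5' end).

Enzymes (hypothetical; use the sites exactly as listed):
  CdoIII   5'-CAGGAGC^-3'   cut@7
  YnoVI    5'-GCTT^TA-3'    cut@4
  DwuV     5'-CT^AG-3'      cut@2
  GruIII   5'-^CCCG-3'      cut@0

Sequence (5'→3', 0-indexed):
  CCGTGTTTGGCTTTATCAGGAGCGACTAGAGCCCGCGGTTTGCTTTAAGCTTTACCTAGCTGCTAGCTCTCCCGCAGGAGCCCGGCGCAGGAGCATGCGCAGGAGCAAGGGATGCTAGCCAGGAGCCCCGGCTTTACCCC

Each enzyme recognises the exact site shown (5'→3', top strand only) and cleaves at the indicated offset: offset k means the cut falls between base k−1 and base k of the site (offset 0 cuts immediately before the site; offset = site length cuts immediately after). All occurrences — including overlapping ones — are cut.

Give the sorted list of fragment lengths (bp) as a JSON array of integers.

[1,4,4,5,5,6,7,7,8,10,10,10,10,12,13,14,14]

Per-enzyme occurrences:
  CdoIII (CAGGAGC, off=7): starts [16, 74, 87, 99, 119] → cuts [23, 81, 94, 106, 126]
  YnoVI (GCTTTA, off=4): starts [9, 41, 48, 130] → cuts [13, 45, 52, 134]
  DwuV (CTAG, off=2): starts [25, 55, 62, 114] → cuts [27, 57, 64, 116]
  GruIII (CCCG, off=0): starts [31, 70, 80, 126, 139] → cuts [31, 70, 80, 126, 139]

All cut coordinates (distinct, sorted): [13, 23, 27, 31, 45, 52, 57, 64, 70, 80, 81, 94, 106, 116, 126, 134, 139]

Fragment lengths:
  13→23: 10 bp
  23→27: 4 bp
  27→31: 4 bp
  31→45: 14 bp
  45→52: 7 bp
  52→57: 5 bp
  57→64: 7 bp
  64→70: 6 bp
  70→80: 10 bp
  80→81: 1 bp
  81→94: 13 bp
  94→106: 12 bp
  106→116: 10 bp
  116→126: 10 bp
  126→134: 8 bp
  134→139: 5 bp
  139→13 (wrap): 140-139+13 = 14 bp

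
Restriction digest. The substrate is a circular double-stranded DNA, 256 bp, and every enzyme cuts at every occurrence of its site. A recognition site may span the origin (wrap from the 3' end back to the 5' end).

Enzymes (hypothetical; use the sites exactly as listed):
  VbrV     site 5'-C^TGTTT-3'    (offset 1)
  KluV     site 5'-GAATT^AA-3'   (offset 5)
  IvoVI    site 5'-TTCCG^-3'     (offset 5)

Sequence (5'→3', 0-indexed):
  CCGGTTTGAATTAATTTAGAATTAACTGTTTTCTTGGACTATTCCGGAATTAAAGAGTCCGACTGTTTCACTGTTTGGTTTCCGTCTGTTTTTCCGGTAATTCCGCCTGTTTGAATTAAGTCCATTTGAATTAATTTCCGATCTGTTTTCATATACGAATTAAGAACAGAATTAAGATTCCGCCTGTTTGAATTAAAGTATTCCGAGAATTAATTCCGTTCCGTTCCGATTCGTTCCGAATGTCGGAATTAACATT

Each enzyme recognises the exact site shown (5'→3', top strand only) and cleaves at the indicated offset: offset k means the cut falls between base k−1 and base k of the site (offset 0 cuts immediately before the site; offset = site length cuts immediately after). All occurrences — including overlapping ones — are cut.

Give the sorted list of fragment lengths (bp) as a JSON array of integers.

[2,2,2,3,3,5,5,5,6,7,8,8,9,9,9,9,10,10,10,10,11,11,12,12,12,13,15,18,20]

Per-enzyme occurrences:
  VbrV (CTGTTT, off=1): starts [25, 62, 70, 85, 106, 142, 183] → cuts [26, 63, 71, 86, 107, 143, 184]
  KluV (GAATTAA, off=5): starts [7, 18, 46, 112, 127, 156, 168, 189, 206, 245] → cuts [12, 23, 51, 117, 132, 161, 173, 194, 211, 250]
  IvoVI (TTCCG, off=5): starts [41, 79, 91, 100, 135, 177, 200, 213, 218, 223, 233, 254] → cuts [3, 46, 84, 96, 105, 140, 182, 205, 218, 223, 228, 238]

All cut coordinates (distinct, sorted): [3, 12, 23, 26, 46, 51, 63, 71, 84, 86, 96, 105, 107, 117, 132, 140, 143, 161, 173, 182, 184, 194, 205, 211, 218, 223, 228, 238, 250]

Fragments:
  3→12: 9 bp
  12→23: 11 bp
  23→26: 3 bp
  26→46: 20 bp
  46→51: 5 bp
  51→63: 12 bp
  63→71: 8 bp
  71→84: 13 bp
  84→86: 2 bp
  86→96: 10 bp
  96→105: 9 bp
  105→107: 2 bp
  107→117: 10 bp
  117→132: 15 bp
  132→140: 8 bp
  140→143: 3 bp
  143→161: 18 bp
  161→173: 12 bp
  173→182: 9 bp
  182→184: 2 bp
  184→194: 10 bp
  194→205: 11 bp
  205→211: 6 bp
  211→218: 7 bp
  218→223: 5 bp
  223→228: 5 bp
  228→238: 10 bp
  238→250: 12 bp
  250→3 (wrap): 256-250+3 = 9 bp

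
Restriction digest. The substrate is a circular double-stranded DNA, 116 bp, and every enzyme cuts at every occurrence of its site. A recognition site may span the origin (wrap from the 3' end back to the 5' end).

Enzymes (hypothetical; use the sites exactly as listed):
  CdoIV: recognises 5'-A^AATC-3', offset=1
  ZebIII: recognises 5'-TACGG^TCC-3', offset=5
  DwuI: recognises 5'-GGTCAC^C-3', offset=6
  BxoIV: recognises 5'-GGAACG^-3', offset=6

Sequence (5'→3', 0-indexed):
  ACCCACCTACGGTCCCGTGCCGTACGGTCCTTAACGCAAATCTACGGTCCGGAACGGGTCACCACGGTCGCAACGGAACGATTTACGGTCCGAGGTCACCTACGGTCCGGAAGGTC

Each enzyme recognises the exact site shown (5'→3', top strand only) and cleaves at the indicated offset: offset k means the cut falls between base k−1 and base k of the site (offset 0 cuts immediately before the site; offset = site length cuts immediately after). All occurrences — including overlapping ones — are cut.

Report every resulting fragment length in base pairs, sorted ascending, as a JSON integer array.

[6,6,8,9,9,10,11,11,13,15,18]

Site scan:
  CdoIV (AAATC, off=1): starts [37] → cuts [38]
  ZebIII (TACGGTCC, off=5): starts [7, 22, 42, 83, 100] → cuts [12, 27, 47, 88, 105]
  DwuI (GGTCACC, off=6): starts [56, 93, 112] → cuts [2, 62, 99]
  BxoIV (GGAACG, off=6): starts [50, 74] → cuts [56, 80]

Pooled cuts: [2, 12, 27, 38, 47, 56, 62, 80, 88, 99, 105]

Fragment lengths:
  2→12: 10 bp
  12→27: 15 bp
  27→38: 11 bp
  38→47: 9 bp
  47→56: 9 bp
  56→62: 6 bp
  62→80: 18 bp
  80→88: 8 bp
  88→99: 11 bp
  99→105: 6 bp
  105→2 (wrap): 116-105+2 = 13 bp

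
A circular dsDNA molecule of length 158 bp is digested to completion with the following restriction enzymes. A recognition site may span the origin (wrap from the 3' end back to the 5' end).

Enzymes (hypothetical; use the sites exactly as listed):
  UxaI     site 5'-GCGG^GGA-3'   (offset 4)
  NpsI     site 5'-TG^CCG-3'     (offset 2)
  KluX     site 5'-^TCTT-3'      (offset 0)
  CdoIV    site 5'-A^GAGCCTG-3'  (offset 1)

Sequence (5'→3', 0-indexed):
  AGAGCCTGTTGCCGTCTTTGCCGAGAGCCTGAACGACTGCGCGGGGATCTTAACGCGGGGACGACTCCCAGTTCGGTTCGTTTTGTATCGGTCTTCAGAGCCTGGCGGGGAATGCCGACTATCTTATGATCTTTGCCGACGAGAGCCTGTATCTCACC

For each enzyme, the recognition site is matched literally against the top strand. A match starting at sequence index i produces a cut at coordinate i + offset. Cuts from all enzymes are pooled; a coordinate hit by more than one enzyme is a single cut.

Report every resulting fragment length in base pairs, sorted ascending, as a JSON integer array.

Scan for sites:
  UxaI GCGGGGA/4: at [40, 54, 104] ⇒ [44, 58, 108]
  NpsI TGCCG/2: at [9, 18, 112, 133] ⇒ [11, 20, 114, 135]
  KluX TCTT/0: at [14, 47, 91, 121, 129] ⇒ [14, 47, 91, 121, 129]
  CdoIV AGAGCCTG/1: at [0, 23, 96, 141] ⇒ [1, 24, 97, 142]

All cut coordinates (distinct, sorted): [1, 11, 14, 20, 24, 44, 47, 58, 91, 97, 108, 114, 121, 129, 135, 142]

Fragments:
  1→11: 10 bp
  11→14: 3 bp
  14→20: 6 bp
  20→24: 4 bp
  24→44: 20 bp
  44→47: 3 bp
  47→58: 11 bp
  58→91: 33 bp
  91→97: 6 bp
  97→108: 11 bp
  108→114: 6 bp
  114→121: 7 bp
  121→129: 8 bp
  129→135: 6 bp
  135→142: 7 bp
  142→1 (wrap): 158-142+1 = 17 bp

[3,3,4,6,6,6,6,7,7,8,10,11,11,17,20,33]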